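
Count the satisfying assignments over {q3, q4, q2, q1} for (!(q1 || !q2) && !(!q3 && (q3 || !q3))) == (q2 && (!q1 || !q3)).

12

Initial set: {((!(q1 || !q2) && !(!q3 && (q3 || !q3))) == (q2 && (!q1 || !q3)))}.
((!(q1 || !q2) && !(!q3 && (q3 || !q3))) == (q2 && (!q1 || !q3))): β-rule — branch into (!(q1 || !q2) && !(!q3 && (q3 || !q3))), (q2 && (!q1 || !q3))  //  !(!(q1 || !q2) && !(!q3 && (q3 || !q3))), !(q2 && (!q1 || !q3)).
  branch 1 (add (!(q1 || !q2) && !(!q3 && (q3 || !q3))), (q2 && (!q1 || !q3))):
    (!(q1 || !q2) && !(!q3 && (q3 || !q3))): α-rule — add !(q1 || !q2), !(!q3 && (q3 || !q3)).
    (q2 && (!q1 || !q3)): α-rule — add q2, (!q1 || !q3).
    !(q1 || !q2): α-rule — add !q1, !!q2.
    !(!q3 && (q3 || !q3)): β-rule — branch into !!q3  //  !(q3 || !q3).
      branch 1.1 (add !!q3):
        (!q1 || !q3): β-rule — branch into !q1  //  !q3.
          branch 1.1.1 (add !q1):
            ○ open, literals {q1=false, q2=true, q3=true}.
          branch 1.1.2 (add !q3):
            × closes — contains both q3 and !q3.
      branch 1.2 (add !(q3 || !q3)):
        !(q3 || !q3): α-rule — add !q3, !!q3.
        × closes — contains both q3 and !q3.
  branch 2 (add !(!(q1 || !q2) && !(!q3 && (q3 || !q3))), !(q2 && (!q1 || !q3))):
    !(!(q1 || !q2) && !(!q3 && (q3 || !q3))): β-rule — branch into !!(q1 || !q2)  //  !!(!q3 && (q3 || !q3)).
      branch 2.1 (add !!(q1 || !q2)):
        !(q2 && (!q1 || !q3)): β-rule — branch into !q2  //  !(!q1 || !q3).
          branch 2.1.1 (add !q2):
            !!(q1 || !q2): β-rule — branch into q1  //  !q2.
              branch 2.1.1.1 (add q1):
                ○ open, literals {q1=true, q2=false}.
              branch 2.1.1.2 (add !q2):
                ○ open, literals {q2=false}.
          branch 2.1.2 (add !(!q1 || !q3)):
            !(!q1 || !q3): α-rule — add !!q1, !!q3.
            !!(q1 || !q2): β-rule — branch into q1  //  !q2.
              branch 2.1.2.1 (add q1):
                ○ open, literals {q1=true, q3=true}.
              branch 2.1.2.2 (add !q2):
                ○ open, literals {q1=true, q2=false, q3=true}.
      branch 2.2 (add !!(!q3 && (q3 || !q3))):
        !!(!q3 && (q3 || !q3)): α-rule — add !q3, (q3 || !q3).
        !(q2 && (!q1 || !q3)): β-rule — branch into !q2  //  !(!q1 || !q3).
          branch 2.2.1 (add !q2):
            (q3 || !q3): β-rule — branch into q3  //  !q3.
              branch 2.2.1.1 (add q3):
                × closes — contains both q3 and !q3.
              branch 2.2.1.2 (add !q3):
                ○ open, literals {q2=false, q3=false}.
          branch 2.2.2 (add !(!q1 || !q3)):
            !(!q1 || !q3): α-rule — add !!q1, !!q3.
            × closes — contains both q3 and !q3.
4 branches closed, 6 open.
Each open branch fixes some atoms; the unmentioned ones are free. Counting distinct full assignments: branch {q1=false, q2=true, q3=true} (q4) contributes 2 new; branch {q1=true, q2=false} (q3, q4) contributes 4 new; branch {q2=false} (q3, q4, q1) contributes 4 new; branch {q1=true, q3=true} (q4, q2) contributes 2 new; branch {q1=true, q2=false, q3=true} (q4) contributes 0 new; branch {q2=false, q3=false} (q4, q1) contributes 0 new. Total: 12.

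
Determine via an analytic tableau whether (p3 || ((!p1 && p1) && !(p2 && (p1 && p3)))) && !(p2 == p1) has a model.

Initial set: {((p3 || ((!p1 && p1) && !(p2 && (p1 && p3)))) && !(p2 == p1))}.
((p3 || ((!p1 && p1) && !(p2 && (p1 && p3)))) && !(p2 == p1)): α-rule — add (p3 || ((!p1 && p1) && !(p2 && (p1 && p3)))), !(p2 == p1).
(p3 || ((!p1 && p1) && !(p2 && (p1 && p3)))): β-rule — branch into p3  //  ((!p1 && p1) && !(p2 && (p1 && p3))).
  branch 1 (add p3):
    !(p2 == p1): β-rule — branch into p2, !p1  //  !p2, p1.
      branch 1.1 (add p2, !p1):
        ○ open, literals {p1=0, p2=1, p3=1}.
      branch 1.2 (add !p2, p1):
        ○ open, literals {p1=1, p2=0, p3=1}.
  branch 2 (add ((!p1 && p1) && !(p2 && (p1 && p3)))):
    ((!p1 && p1) && !(p2 && (p1 && p3))): α-rule — add (!p1 && p1), !(p2 && (p1 && p3)).
    (!p1 && p1): α-rule — add !p1, p1.
    × closes — contains both p1 and !p1.
1 branch closed, 2 open.
An open branch gives a satisfying assignment: p1=0, p2=1, p3=1.

Satisfiable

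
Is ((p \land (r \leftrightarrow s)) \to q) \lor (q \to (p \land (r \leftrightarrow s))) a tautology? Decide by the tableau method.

Valid

Assume the negation and expand:
Initial set: {\lnot (((p \land (r \leftrightarrow s)) \to q) \lor (q \to (p \land (r \leftrightarrow s))))}.
\lnot (((p \land (r \leftrightarrow s)) \to q) \lor (q \to (p \land (r \leftrightarrow s)))): α-rule — add \lnot ((p \land (r \leftrightarrow s)) \to q), \lnot (q \to (p \land (r \leftrightarrow s))).
\lnot ((p \land (r \leftrightarrow s)) \to q): α-rule — add (p \land (r \leftrightarrow s)), \lnot q.
\lnot (q \to (p \land (r \leftrightarrow s))): α-rule — add q, \lnot (p \land (r \leftrightarrow s)).
× closes — contains both q and \lnot q.
All 1 branch closes.
Every branch closed, so the negation is unsatisfiable and the formula is valid.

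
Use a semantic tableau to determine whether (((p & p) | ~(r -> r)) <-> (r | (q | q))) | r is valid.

Assume the negation and expand:
Initial set: {~((((p & p) | ~(r -> r)) <-> (r | (q | q))) | r)}.
~((((p & p) | ~(r -> r)) <-> (r | (q | q))) | r): α-rule — add ~(((p & p) | ~(r -> r)) <-> (r | (q | q))), ~r.
~(((p & p) | ~(r -> r)) <-> (r | (q | q))): β-rule — branch into ((p & p) | ~(r -> r)), ~(r | (q | q))  //  ~((p & p) | ~(r -> r)), (r | (q | q)).
  branch 1 (add ((p & p) | ~(r -> r)), ~(r | (q | q))):
    ~(r | (q | q)): α-rule — add ~r, ~(q | q).
    ~(q | q): α-rule — add ~q, ~q.
    ((p & p) | ~(r -> r)): β-rule — branch into (p & p)  //  ~(r -> r).
      branch 1.1 (add (p & p)):
        (p & p): α-rule — add p, p.
        ○ open, literals {p=true, q=false, r=false}.
      branch 1.2 (add ~(r -> r)):
        ~(r -> r): α-rule — add r, ~r.
        × closes — contains both r and ~r.
  branch 2 (add ~((p & p) | ~(r -> r)), (r | (q | q))):
    ~((p & p) | ~(r -> r)): α-rule — add ~(p & p), ~~(r -> r).
    (r | (q | q)): β-rule — branch into r  //  (q | q).
      branch 2.1 (add r):
        × closes — contains both r and ~r.
      branch 2.2 (add (q | q)):
        ~(p & p): β-rule — branch into ~p  //  ~p.
          branch 2.2.1 (add ~p):
            ~~(r -> r): β-rule — branch into ~r  //  r.
              branch 2.2.1.1 (add ~r):
                (q | q): β-rule — branch into q  //  q.
                  branch 2.2.1.1.1 (add q):
                    ○ open, literals {p=false, q=true, r=false}.
                  branch 2.2.1.1.2 (add q):
                    ○ open, literals {p=false, q=true, r=false}.
              branch 2.2.1.2 (add r):
                × closes — contains both r and ~r.
          branch 2.2.2 (add ~p):
            ~~(r -> r): β-rule — branch into ~r  //  r.
              branch 2.2.2.1 (add ~r):
                (q | q): β-rule — branch into q  //  q.
                  branch 2.2.2.1.1 (add q):
                    ○ open, literals {p=false, q=true, r=false}.
                  branch 2.2.2.1.2 (add q):
                    ○ open, literals {p=false, q=true, r=false}.
              branch 2.2.2.2 (add r):
                × closes — contains both r and ~r.
4 branches closed, 5 open.
An open branch gives a countermodel: p=true, q=false, r=false (unmentioned atoms arbitrary); under it the original formula is false.

Not valid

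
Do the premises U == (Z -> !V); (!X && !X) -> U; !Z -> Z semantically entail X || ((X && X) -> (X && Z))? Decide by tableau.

Initial set: {(U == (Z -> !V)); ((!X && !X) -> U); (!Z -> Z); !(X || ((X && X) -> (X && Z)))}.
!(X || ((X && X) -> (X && Z))): α-rule — add !X, !((X && X) -> (X && Z)).
!((X && X) -> (X && Z)): α-rule — add (X && X), !(X && Z).
(X && X): α-rule — add X, X.
× closes — contains both X and !X.
All 1 branch closes.
Every branch closed, so the premises entail the conclusion.

Yes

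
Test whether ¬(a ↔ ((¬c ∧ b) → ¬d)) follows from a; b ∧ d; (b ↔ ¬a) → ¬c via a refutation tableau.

No

Initial set: {T a; T (b ∧ d); T ((b ↔ ¬a) → ¬c); F ¬(a ↔ ((¬c ∧ b) → ¬d))}.
T (b ∧ d): α-rule — add T b, T d.
T ((b ↔ ¬a) → ¬c): β-rule — branch into F (b ↔ ¬a)  //  T ¬c.
  branch 1 (add F (b ↔ ¬a)):
    F ¬(a ↔ ((¬c ∧ b) → ¬d)): β-rule — branch into T a, T ((¬c ∧ b) → ¬d)  //  F a, F ((¬c ∧ b) → ¬d).
      branch 1.1 (add T a, T ((¬c ∧ b) → ¬d)):
        F (b ↔ ¬a): β-rule — branch into T b, F ¬a  //  F b, T ¬a.
          branch 1.1.1 (add T b, F ¬a):
            T ((¬c ∧ b) → ¬d): β-rule — branch into F (¬c ∧ b)  //  T ¬d.
              branch 1.1.1.1 (add F (¬c ∧ b)):
                F (¬c ∧ b): β-rule — branch into F ¬c  //  F b.
                  branch 1.1.1.1.1 (add F ¬c):
                    ○ open, literals {a=1, b=1, c=1, d=1}.
                  branch 1.1.1.1.2 (add F b):
                    × closes — contains both b and ¬b.
              branch 1.1.1.2 (add T ¬d):
                × closes — contains both d and ¬d.
          branch 1.1.2 (add F b, T ¬a):
            × closes — contains both b and ¬b.
      branch 1.2 (add F a, F ((¬c ∧ b) → ¬d)):
        × closes — contains both a and ¬a.
  branch 2 (add T ¬c):
    F ¬(a ↔ ((¬c ∧ b) → ¬d)): β-rule — branch into T a, T ((¬c ∧ b) → ¬d)  //  F a, F ((¬c ∧ b) → ¬d).
      branch 2.1 (add T a, T ((¬c ∧ b) → ¬d)):
        T ((¬c ∧ b) → ¬d): β-rule — branch into F (¬c ∧ b)  //  T ¬d.
          branch 2.1.1 (add F (¬c ∧ b)):
            F (¬c ∧ b): β-rule — branch into F ¬c  //  F b.
              branch 2.1.1.1 (add F ¬c):
                × closes — contains both c and ¬c.
              branch 2.1.1.2 (add F b):
                × closes — contains both b and ¬b.
          branch 2.1.2 (add T ¬d):
            × closes — contains both d and ¬d.
      branch 2.2 (add F a, F ((¬c ∧ b) → ¬d)):
        × closes — contains both a and ¬a.
8 branches closed, 1 open.
An open branch gives a countermodel: a=1, b=1, c=1, d=1 (unmentioned atoms arbitrary); the premises hold there but the conclusion fails.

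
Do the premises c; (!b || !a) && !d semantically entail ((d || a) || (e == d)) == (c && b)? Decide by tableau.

Initial set: {c; ((!b || !a) && !d); !(((d || a) || (e == d)) == (c && b))}.
((!b || !a) && !d): α-rule — add (!b || !a), !d.
!(((d || a) || (e == d)) == (c && b)): β-rule — branch into ((d || a) || (e == d)), !(c && b)  //  !((d || a) || (e == d)), (c && b).
  branch 1 (add ((d || a) || (e == d)), !(c && b)):
    (!b || !a): β-rule — branch into !b  //  !a.
      branch 1.1 (add !b):
        ((d || a) || (e == d)): β-rule — branch into (d || a)  //  (e == d).
          branch 1.1.1 (add (d || a)):
            !(c && b): β-rule — branch into !c  //  !b.
              branch 1.1.1.1 (add !c):
                × closes — contains both c and !c.
              branch 1.1.1.2 (add !b):
                (d || a): β-rule — branch into d  //  a.
                  branch 1.1.1.2.1 (add d):
                    × closes — contains both d and !d.
                  branch 1.1.1.2.2 (add a):
                    ○ open, literals {a=true, b=false, c=true, d=false}.
          branch 1.1.2 (add (e == d)):
            !(c && b): β-rule — branch into !c  //  !b.
              branch 1.1.2.1 (add !c):
                × closes — contains both c and !c.
              branch 1.1.2.2 (add !b):
                (e == d): β-rule — branch into e, d  //  !e, !d.
                  branch 1.1.2.2.1 (add e, d):
                    × closes — contains both d and !d.
                  branch 1.1.2.2.2 (add !e, !d):
                    ○ open, literals {b=false, c=true, d=false, e=false}.
      branch 1.2 (add !a):
        ((d || a) || (e == d)): β-rule — branch into (d || a)  //  (e == d).
          branch 1.2.1 (add (d || a)):
            !(c && b): β-rule — branch into !c  //  !b.
              branch 1.2.1.1 (add !c):
                × closes — contains both c and !c.
              branch 1.2.1.2 (add !b):
                (d || a): β-rule — branch into d  //  a.
                  branch 1.2.1.2.1 (add d):
                    × closes — contains both d and !d.
                  branch 1.2.1.2.2 (add a):
                    × closes — contains both a and !a.
          branch 1.2.2 (add (e == d)):
            !(c && b): β-rule — branch into !c  //  !b.
              branch 1.2.2.1 (add !c):
                × closes — contains both c and !c.
              branch 1.2.2.2 (add !b):
                (e == d): β-rule — branch into e, d  //  !e, !d.
                  branch 1.2.2.2.1 (add e, d):
                    × closes — contains both d and !d.
                  branch 1.2.2.2.2 (add !e, !d):
                    ○ open, literals {a=false, b=false, c=true, d=false, e=false}.
  branch 2 (add !((d || a) || (e == d)), (c && b)):
    !((d || a) || (e == d)): α-rule — add !(d || a), !(e == d).
    (c && b): α-rule — add c, b.
    !(d || a): α-rule — add !d, !a.
    (!b || !a): β-rule — branch into !b  //  !a.
      branch 2.1 (add !b):
        × closes — contains both b and !b.
      branch 2.2 (add !a):
        !(e == d): β-rule — branch into e, !d  //  !e, d.
          branch 2.2.1 (add e, !d):
            ○ open, literals {a=false, b=true, c=true, d=false, e=true}.
          branch 2.2.2 (add !e, d):
            × closes — contains both d and !d.
11 branches closed, 4 open.
An open branch gives a countermodel: a=true, b=false, c=true, d=false (unmentioned atoms arbitrary); the premises hold there but the conclusion fails.

No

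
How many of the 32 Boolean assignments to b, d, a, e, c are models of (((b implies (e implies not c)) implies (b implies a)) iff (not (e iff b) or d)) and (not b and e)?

Initial set: {T ((((b implies (e implies not c)) implies (b implies a)) iff (not (e iff b) or d)) and (not b and e))}.
T ((((b implies (e implies not c)) implies (b implies a)) iff (not (e iff b) or d)) and (not b and e)): α-rule — add T (((b implies (e implies not c)) implies (b implies a)) iff (not (e iff b) or d)), T (not b and e).
T (not b and e): α-rule — add T not b, T e.
T (((b implies (e implies not c)) implies (b implies a)) iff (not (e iff b) or d)): β-rule — branch into T ((b implies (e implies not c)) implies (b implies a)), T (not (e iff b) or d)  //  F ((b implies (e implies not c)) implies (b implies a)), F (not (e iff b) or d).
  branch 1 (add T ((b implies (e implies not c)) implies (b implies a)), T (not (e iff b) or d)):
    T ((b implies (e implies not c)) implies (b implies a)): β-rule — branch into F (b implies (e implies not c))  //  T (b implies a).
      branch 1.1 (add F (b implies (e implies not c))):
        F (b implies (e implies not c)): α-rule — add T b, F (e implies not c).
        × closes — contains both b and not b.
      branch 1.2 (add T (b implies a)):
        T (not (e iff b) or d): β-rule — branch into T not (e iff b)  //  T d.
          branch 1.2.1 (add T not (e iff b)):
            T (b implies a): β-rule — branch into F b  //  T a.
              branch 1.2.1.1 (add F b):
                T not (e iff b): β-rule — branch into T e, F b  //  F e, T b.
                  branch 1.2.1.1.1 (add T e, F b):
                    ○ open, literals {b=0, e=1}.
                  branch 1.2.1.1.2 (add F e, T b):
                    × closes — contains both e and not e.
              branch 1.2.1.2 (add T a):
                T not (e iff b): β-rule — branch into T e, F b  //  F e, T b.
                  branch 1.2.1.2.1 (add T e, F b):
                    ○ open, literals {a=1, b=0, e=1}.
                  branch 1.2.1.2.2 (add F e, T b):
                    × closes — contains both e and not e.
          branch 1.2.2 (add T d):
            T (b implies a): β-rule — branch into F b  //  T a.
              branch 1.2.2.1 (add F b):
                ○ open, literals {b=0, d=1, e=1}.
              branch 1.2.2.2 (add T a):
                ○ open, literals {a=1, b=0, d=1, e=1}.
  branch 2 (add F ((b implies (e implies not c)) implies (b implies a)), F (not (e iff b) or d)):
    F ((b implies (e implies not c)) implies (b implies a)): α-rule — add T (b implies (e implies not c)), F (b implies a).
    F (not (e iff b) or d): α-rule — add F not (e iff b), F d.
    F (b implies a): α-rule — add T b, F a.
    × closes — contains both b and not b.
4 branches closed, 4 open.
Each open branch fixes some atoms; the unmentioned ones are free. Counting distinct full assignments: branch {b=0, e=1} (d, a, c) contributes 8 new; branch {a=1, b=0, e=1} (d, c) contributes 0 new; branch {b=0, d=1, e=1} (a, c) contributes 0 new; branch {a=1, b=0, d=1, e=1} (c) contributes 0 new. Total: 8.

8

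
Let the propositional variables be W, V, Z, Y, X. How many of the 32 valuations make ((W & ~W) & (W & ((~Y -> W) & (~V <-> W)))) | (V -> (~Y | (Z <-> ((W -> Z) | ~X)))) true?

29

Initial set: {(((W & ~W) & (W & ((~Y -> W) & (~V <-> W)))) | (V -> (~Y | (Z <-> ((W -> Z) | ~X)))))}.
(((W & ~W) & (W & ((~Y -> W) & (~V <-> W)))) | (V -> (~Y | (Z <-> ((W -> Z) | ~X))))): β-rule — branch into ((W & ~W) & (W & ((~Y -> W) & (~V <-> W))))  //  (V -> (~Y | (Z <-> ((W -> Z) | ~X)))).
  branch 1 (add ((W & ~W) & (W & ((~Y -> W) & (~V <-> W))))):
    ((W & ~W) & (W & ((~Y -> W) & (~V <-> W)))): α-rule — add (W & ~W), (W & ((~Y -> W) & (~V <-> W))).
    (W & ~W): α-rule — add W, ~W.
    × closes — contains both W and ~W.
  branch 2 (add (V -> (~Y | (Z <-> ((W -> Z) | ~X))))):
    (V -> (~Y | (Z <-> ((W -> Z) | ~X)))): β-rule — branch into ~V  //  (~Y | (Z <-> ((W -> Z) | ~X))).
      branch 2.1 (add ~V):
        ○ open, literals {V=F}.
      branch 2.2 (add (~Y | (Z <-> ((W -> Z) | ~X)))):
        (~Y | (Z <-> ((W -> Z) | ~X))): β-rule — branch into ~Y  //  (Z <-> ((W -> Z) | ~X)).
          branch 2.2.1 (add ~Y):
            ○ open, literals {Y=F}.
          branch 2.2.2 (add (Z <-> ((W -> Z) | ~X))):
            (Z <-> ((W -> Z) | ~X)): β-rule — branch into Z, ((W -> Z) | ~X)  //  ~Z, ~((W -> Z) | ~X).
              branch 2.2.2.1 (add Z, ((W -> Z) | ~X)):
                ((W -> Z) | ~X): β-rule — branch into (W -> Z)  //  ~X.
                  branch 2.2.2.1.1 (add (W -> Z)):
                    (W -> Z): β-rule — branch into ~W  //  Z.
                      branch 2.2.2.1.1.1 (add ~W):
                        ○ open, literals {W=F, Z=T}.
                      branch 2.2.2.1.1.2 (add Z):
                        ○ open, literals {Z=T}.
                  branch 2.2.2.1.2 (add ~X):
                    ○ open, literals {X=F, Z=T}.
              branch 2.2.2.2 (add ~Z, ~((W -> Z) | ~X)):
                ~((W -> Z) | ~X): α-rule — add ~(W -> Z), ~~X.
                ~(W -> Z): α-rule — add W, ~Z.
                ○ open, literals {W=T, X=T, Z=F}.
1 branch closed, 6 open.
Each open branch fixes some atoms; the unmentioned ones are free. Counting distinct full assignments: branch {V=F} (W, Z, Y, X) contributes 16 new; branch {Y=F} (W, V, Z, X) contributes 8 new; branch {W=F, Z=T} (V, Y, X) contributes 2 new; branch {Z=T} (W, V, Y, X) contributes 2 new; branch {X=F, Z=T} (W, V, Y) contributes 0 new; branch {W=T, X=T, Z=F} (V, Y) contributes 1 new. Total: 29.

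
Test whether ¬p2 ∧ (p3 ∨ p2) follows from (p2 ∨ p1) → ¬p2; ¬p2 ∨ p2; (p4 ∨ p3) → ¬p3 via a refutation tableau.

Initial set: {((p2 ∨ p1) → ¬p2); (¬p2 ∨ p2); ((p4 ∨ p3) → ¬p3); ¬(¬p2 ∧ (p3 ∨ p2))}.
((p2 ∨ p1) → ¬p2): β-rule — branch into ¬(p2 ∨ p1)  //  ¬p2.
  branch 1 (add ¬(p2 ∨ p1)):
    ¬(p2 ∨ p1): α-rule — add ¬p2, ¬p1.
    (¬p2 ∨ p2): β-rule — branch into ¬p2  //  p2.
      branch 1.1 (add ¬p2):
        ((p4 ∨ p3) → ¬p3): β-rule — branch into ¬(p4 ∨ p3)  //  ¬p3.
          branch 1.1.1 (add ¬(p4 ∨ p3)):
            ¬(p4 ∨ p3): α-rule — add ¬p4, ¬p3.
            ¬(¬p2 ∧ (p3 ∨ p2)): β-rule — branch into ¬¬p2  //  ¬(p3 ∨ p2).
              branch 1.1.1.1 (add ¬¬p2):
                × closes — contains both p2 and ¬p2.
              branch 1.1.1.2 (add ¬(p3 ∨ p2)):
                ¬(p3 ∨ p2): α-rule — add ¬p3, ¬p2.
                ○ open, literals {p1=false, p2=false, p3=false, p4=false}.
          branch 1.1.2 (add ¬p3):
            ¬(¬p2 ∧ (p3 ∨ p2)): β-rule — branch into ¬¬p2  //  ¬(p3 ∨ p2).
              branch 1.1.2.1 (add ¬¬p2):
                × closes — contains both p2 and ¬p2.
              branch 1.1.2.2 (add ¬(p3 ∨ p2)):
                ¬(p3 ∨ p2): α-rule — add ¬p3, ¬p2.
                ○ open, literals {p1=false, p2=false, p3=false}.
      branch 1.2 (add p2):
        × closes — contains both p2 and ¬p2.
  branch 2 (add ¬p2):
    (¬p2 ∨ p2): β-rule — branch into ¬p2  //  p2.
      branch 2.1 (add ¬p2):
        ((p4 ∨ p3) → ¬p3): β-rule — branch into ¬(p4 ∨ p3)  //  ¬p3.
          branch 2.1.1 (add ¬(p4 ∨ p3)):
            ¬(p4 ∨ p3): α-rule — add ¬p4, ¬p3.
            ¬(¬p2 ∧ (p3 ∨ p2)): β-rule — branch into ¬¬p2  //  ¬(p3 ∨ p2).
              branch 2.1.1.1 (add ¬¬p2):
                × closes — contains both p2 and ¬p2.
              branch 2.1.1.2 (add ¬(p3 ∨ p2)):
                ¬(p3 ∨ p2): α-rule — add ¬p3, ¬p2.
                ○ open, literals {p2=false, p3=false, p4=false}.
          branch 2.1.2 (add ¬p3):
            ¬(¬p2 ∧ (p3 ∨ p2)): β-rule — branch into ¬¬p2  //  ¬(p3 ∨ p2).
              branch 2.1.2.1 (add ¬¬p2):
                × closes — contains both p2 and ¬p2.
              branch 2.1.2.2 (add ¬(p3 ∨ p2)):
                ¬(p3 ∨ p2): α-rule — add ¬p3, ¬p2.
                ○ open, literals {p2=false, p3=false}.
      branch 2.2 (add p2):
        × closes — contains both p2 and ¬p2.
6 branches closed, 4 open.
An open branch gives a countermodel: p1=false, p2=false, p3=false, p4=false (unmentioned atoms arbitrary); the premises hold there but the conclusion fails.

No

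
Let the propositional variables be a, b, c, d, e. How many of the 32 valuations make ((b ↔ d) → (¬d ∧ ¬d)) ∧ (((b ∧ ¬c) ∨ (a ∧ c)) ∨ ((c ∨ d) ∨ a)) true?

22

Initial set: {(((b ↔ d) → (¬d ∧ ¬d)) ∧ (((b ∧ ¬c) ∨ (a ∧ c)) ∨ ((c ∨ d) ∨ a)))}.
(((b ↔ d) → (¬d ∧ ¬d)) ∧ (((b ∧ ¬c) ∨ (a ∧ c)) ∨ ((c ∨ d) ∨ a))): α-rule — add ((b ↔ d) → (¬d ∧ ¬d)), (((b ∧ ¬c) ∨ (a ∧ c)) ∨ ((c ∨ d) ∨ a)).
((b ↔ d) → (¬d ∧ ¬d)): β-rule — branch into ¬(b ↔ d)  //  (¬d ∧ ¬d).
  branch 1 (add ¬(b ↔ d)):
    (((b ∧ ¬c) ∨ (a ∧ c)) ∨ ((c ∨ d) ∨ a)): β-rule — branch into ((b ∧ ¬c) ∨ (a ∧ c))  //  ((c ∨ d) ∨ a).
      branch 1.1 (add ((b ∧ ¬c) ∨ (a ∧ c))):
        ¬(b ↔ d): β-rule — branch into b, ¬d  //  ¬b, d.
          branch 1.1.1 (add b, ¬d):
            ((b ∧ ¬c) ∨ (a ∧ c)): β-rule — branch into (b ∧ ¬c)  //  (a ∧ c).
              branch 1.1.1.1 (add (b ∧ ¬c)):
                (b ∧ ¬c): α-rule — add b, ¬c.
                ○ open, literals {b=true, c=false, d=false}.
              branch 1.1.1.2 (add (a ∧ c)):
                (a ∧ c): α-rule — add a, c.
                ○ open, literals {a=true, b=true, c=true, d=false}.
          branch 1.1.2 (add ¬b, d):
            ((b ∧ ¬c) ∨ (a ∧ c)): β-rule — branch into (b ∧ ¬c)  //  (a ∧ c).
              branch 1.1.2.1 (add (b ∧ ¬c)):
                (b ∧ ¬c): α-rule — add b, ¬c.
                × closes — contains both b and ¬b.
              branch 1.1.2.2 (add (a ∧ c)):
                (a ∧ c): α-rule — add a, c.
                ○ open, literals {a=true, b=false, c=true, d=true}.
      branch 1.2 (add ((c ∨ d) ∨ a)):
        ¬(b ↔ d): β-rule — branch into b, ¬d  //  ¬b, d.
          branch 1.2.1 (add b, ¬d):
            ((c ∨ d) ∨ a): β-rule — branch into (c ∨ d)  //  a.
              branch 1.2.1.1 (add (c ∨ d)):
                (c ∨ d): β-rule — branch into c  //  d.
                  branch 1.2.1.1.1 (add c):
                    ○ open, literals {b=true, c=true, d=false}.
                  branch 1.2.1.1.2 (add d):
                    × closes — contains both d and ¬d.
              branch 1.2.1.2 (add a):
                ○ open, literals {a=true, b=true, d=false}.
          branch 1.2.2 (add ¬b, d):
            ((c ∨ d) ∨ a): β-rule — branch into (c ∨ d)  //  a.
              branch 1.2.2.1 (add (c ∨ d)):
                (c ∨ d): β-rule — branch into c  //  d.
                  branch 1.2.2.1.1 (add c):
                    ○ open, literals {b=false, c=true, d=true}.
                  branch 1.2.2.1.2 (add d):
                    ○ open, literals {b=false, d=true}.
              branch 1.2.2.2 (add a):
                ○ open, literals {a=true, b=false, d=true}.
  branch 2 (add (¬d ∧ ¬d)):
    (¬d ∧ ¬d): α-rule — add ¬d, ¬d.
    (((b ∧ ¬c) ∨ (a ∧ c)) ∨ ((c ∨ d) ∨ a)): β-rule — branch into ((b ∧ ¬c) ∨ (a ∧ c))  //  ((c ∨ d) ∨ a).
      branch 2.1 (add ((b ∧ ¬c) ∨ (a ∧ c))):
        ((b ∧ ¬c) ∨ (a ∧ c)): β-rule — branch into (b ∧ ¬c)  //  (a ∧ c).
          branch 2.1.1 (add (b ∧ ¬c)):
            (b ∧ ¬c): α-rule — add b, ¬c.
            ○ open, literals {b=true, c=false, d=false}.
          branch 2.1.2 (add (a ∧ c)):
            (a ∧ c): α-rule — add a, c.
            ○ open, literals {a=true, c=true, d=false}.
      branch 2.2 (add ((c ∨ d) ∨ a)):
        ((c ∨ d) ∨ a): β-rule — branch into (c ∨ d)  //  a.
          branch 2.2.1 (add (c ∨ d)):
            (c ∨ d): β-rule — branch into c  //  d.
              branch 2.2.1.1 (add c):
                ○ open, literals {c=true, d=false}.
              branch 2.2.1.2 (add d):
                × closes — contains both d and ¬d.
          branch 2.2.2 (add a):
            ○ open, literals {a=true, d=false}.
3 branches closed, 12 open.
Each open branch fixes some atoms; the unmentioned ones are free. Counting distinct full assignments: branch {b=true, c=false, d=false} (a, e) contributes 4 new; branch {a=true, b=true, c=true, d=false} (e) contributes 2 new; branch {a=true, b=false, c=true, d=true} (e) contributes 2 new; branch {b=true, c=true, d=false} (a, e) contributes 2 new; branch {a=true, b=true, d=false} (c, e) contributes 0 new; branch {b=false, c=true, d=true} (a, e) contributes 2 new; branch {b=false, d=true} (a, c, e) contributes 4 new; branch {a=true, b=false, d=true} (c, e) contributes 0 new; branch {b=true, c=false, d=false} (a, e) contributes 0 new; branch {a=true, c=true, d=false} (b, e) contributes 2 new; branch {c=true, d=false} (a, b, e) contributes 2 new; branch {a=true, d=false} (b, c, e) contributes 2 new. Total: 22.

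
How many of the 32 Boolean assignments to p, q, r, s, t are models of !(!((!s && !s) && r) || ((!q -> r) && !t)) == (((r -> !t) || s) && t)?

16

Initial set: {(!(!((!s && !s) && r) || ((!q -> r) && !t)) == (((r -> !t) || s) && t))}.
(!(!((!s && !s) && r) || ((!q -> r) && !t)) == (((r -> !t) || s) && t)): β-rule — branch into !(!((!s && !s) && r) || ((!q -> r) && !t)), (((r -> !t) || s) && t)  //  !!(!((!s && !s) && r) || ((!q -> r) && !t)), !(((r -> !t) || s) && t).
  branch 1 (add !(!((!s && !s) && r) || ((!q -> r) && !t)), (((r -> !t) || s) && t)):
    !(!((!s && !s) && r) || ((!q -> r) && !t)): α-rule — add !!((!s && !s) && r), !((!q -> r) && !t).
    (((r -> !t) || s) && t): α-rule — add ((r -> !t) || s), t.
    !!((!s && !s) && r): α-rule — add (!s && !s), r.
    (!s && !s): α-rule — add !s, !s.
    !((!q -> r) && !t): β-rule — branch into !(!q -> r)  //  !!t.
      branch 1.1 (add !(!q -> r)):
        !(!q -> r): α-rule — add !q, !r.
        × closes — contains both r and !r.
      branch 1.2 (add !!t):
        ((r -> !t) || s): β-rule — branch into (r -> !t)  //  s.
          branch 1.2.1 (add (r -> !t)):
            (r -> !t): β-rule — branch into !r  //  !t.
              branch 1.2.1.1 (add !r):
                × closes — contains both r and !r.
              branch 1.2.1.2 (add !t):
                × closes — contains both t and !t.
          branch 1.2.2 (add s):
            × closes — contains both s and !s.
  branch 2 (add !!(!((!s && !s) && r) || ((!q -> r) && !t)), !(((r -> !t) || s) && t)):
    !!(!((!s && !s) && r) || ((!q -> r) && !t)): β-rule — branch into !((!s && !s) && r)  //  ((!q -> r) && !t).
      branch 2.1 (add !((!s && !s) && r)):
        !(((r -> !t) || s) && t): β-rule — branch into !((r -> !t) || s)  //  !t.
          branch 2.1.1 (add !((r -> !t) || s)):
            !((r -> !t) || s): α-rule — add !(r -> !t), !s.
            !(r -> !t): α-rule — add r, !!t.
            !((!s && !s) && r): β-rule — branch into !(!s && !s)  //  !r.
              branch 2.1.1.1 (add !(!s && !s)):
                !(!s && !s): β-rule — branch into !!s  //  !!s.
                  branch 2.1.1.1.1 (add !!s):
                    × closes — contains both s and !s.
                  branch 2.1.1.1.2 (add !!s):
                    × closes — contains both s and !s.
              branch 2.1.1.2 (add !r):
                × closes — contains both r and !r.
          branch 2.1.2 (add !t):
            !((!s && !s) && r): β-rule — branch into !(!s && !s)  //  !r.
              branch 2.1.2.1 (add !(!s && !s)):
                !(!s && !s): β-rule — branch into !!s  //  !!s.
                  branch 2.1.2.1.1 (add !!s):
                    ○ open, literals {s=true, t=false}.
                  branch 2.1.2.1.2 (add !!s):
                    ○ open, literals {s=true, t=false}.
              branch 2.1.2.2 (add !r):
                ○ open, literals {r=false, t=false}.
      branch 2.2 (add ((!q -> r) && !t)):
        ((!q -> r) && !t): α-rule — add (!q -> r), !t.
        !(((r -> !t) || s) && t): β-rule — branch into !((r -> !t) || s)  //  !t.
          branch 2.2.1 (add !((r -> !t) || s)):
            !((r -> !t) || s): α-rule — add !(r -> !t), !s.
            !(r -> !t): α-rule — add r, !!t.
            × closes — contains both t and !t.
          branch 2.2.2 (add !t):
            (!q -> r): β-rule — branch into !!q  //  r.
              branch 2.2.2.1 (add !!q):
                ○ open, literals {q=true, t=false}.
              branch 2.2.2.2 (add r):
                ○ open, literals {r=true, t=false}.
8 branches closed, 5 open.
Each open branch fixes some atoms; the unmentioned ones are free. Counting distinct full assignments: branch {s=true, t=false} (p, q, r) contributes 8 new; branch {s=true, t=false} (p, q, r) contributes 0 new; branch {r=false, t=false} (p, q, s) contributes 4 new; branch {q=true, t=false} (p, r, s) contributes 2 new; branch {r=true, t=false} (p, q, s) contributes 2 new. Total: 16.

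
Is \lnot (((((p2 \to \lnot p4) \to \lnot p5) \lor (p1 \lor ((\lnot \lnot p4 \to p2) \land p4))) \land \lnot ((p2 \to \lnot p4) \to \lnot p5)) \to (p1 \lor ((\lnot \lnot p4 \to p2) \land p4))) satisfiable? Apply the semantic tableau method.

Initial set: {\lnot (((((p2 \to \lnot p4) \to \lnot p5) \lor (p1 \lor ((\lnot \lnot p4 \to p2) \land p4))) \land \lnot ((p2 \to \lnot p4) \to \lnot p5)) \to (p1 \lor ((\lnot \lnot p4 \to p2) \land p4)))}.
\lnot (((((p2 \to \lnot p4) \to \lnot p5) \lor (p1 \lor ((\lnot \lnot p4 \to p2) \land p4))) \land \lnot ((p2 \to \lnot p4) \to \lnot p5)) \to (p1 \lor ((\lnot \lnot p4 \to p2) \land p4))): α-rule — add ((((p2 \to \lnot p4) \to \lnot p5) \lor (p1 \lor ((\lnot \lnot p4 \to p2) \land p4))) \land \lnot ((p2 \to \lnot p4) \to \lnot p5)), \lnot (p1 \lor ((\lnot \lnot p4 \to p2) \land p4)).
((((p2 \to \lnot p4) \to \lnot p5) \lor (p1 \lor ((\lnot \lnot p4 \to p2) \land p4))) \land \lnot ((p2 \to \lnot p4) \to \lnot p5)): α-rule — add (((p2 \to \lnot p4) \to \lnot p5) \lor (p1 \lor ((\lnot \lnot p4 \to p2) \land p4))), \lnot ((p2 \to \lnot p4) \to \lnot p5).
\lnot (p1 \lor ((\lnot \lnot p4 \to p2) \land p4)): α-rule — add \lnot p1, \lnot ((\lnot \lnot p4 \to p2) \land p4).
\lnot ((p2 \to \lnot p4) \to \lnot p5): α-rule — add (p2 \to \lnot p4), \lnot \lnot p5.
(((p2 \to \lnot p4) \to \lnot p5) \lor (p1 \lor ((\lnot \lnot p4 \to p2) \land p4))): β-rule — branch into ((p2 \to \lnot p4) \to \lnot p5)  //  (p1 \lor ((\lnot \lnot p4 \to p2) \land p4)).
  branch 1 (add ((p2 \to \lnot p4) \to \lnot p5)):
    \lnot ((\lnot \lnot p4 \to p2) \land p4): β-rule — branch into \lnot (\lnot \lnot p4 \to p2)  //  \lnot p4.
      branch 1.1 (add \lnot (\lnot \lnot p4 \to p2)):
        \lnot (\lnot \lnot p4 \to p2): α-rule — add \lnot \lnot p4, \lnot p2.
        \lnot \lnot p4: drop double negation, giving p4.
        (p2 \to \lnot p4): β-rule — branch into \lnot p2  //  \lnot p4.
          branch 1.1.1 (add \lnot p2):
            ((p2 \to \lnot p4) \to \lnot p5): β-rule — branch into \lnot (p2 \to \lnot p4)  //  \lnot p5.
              branch 1.1.1.1 (add \lnot (p2 \to \lnot p4)):
                \lnot (p2 \to \lnot p4): α-rule — add p2, \lnot \lnot p4.
                × closes — contains both p2 and \lnot p2.
              branch 1.1.1.2 (add \lnot p5):
                × closes — contains both p5 and \lnot p5.
          branch 1.1.2 (add \lnot p4):
            × closes — contains both p4 and \lnot p4.
      branch 1.2 (add \lnot p4):
        (p2 \to \lnot p4): β-rule — branch into \lnot p2  //  \lnot p4.
          branch 1.2.1 (add \lnot p2):
            ((p2 \to \lnot p4) \to \lnot p5): β-rule — branch into \lnot (p2 \to \lnot p4)  //  \lnot p5.
              branch 1.2.1.1 (add \lnot (p2 \to \lnot p4)):
                \lnot (p2 \to \lnot p4): α-rule — add p2, \lnot \lnot p4.
                × closes — contains both p2 and \lnot p2.
              branch 1.2.1.2 (add \lnot p5):
                × closes — contains both p5 and \lnot p5.
          branch 1.2.2 (add \lnot p4):
            ((p2 \to \lnot p4) \to \lnot p5): β-rule — branch into \lnot (p2 \to \lnot p4)  //  \lnot p5.
              branch 1.2.2.1 (add \lnot (p2 \to \lnot p4)):
                \lnot (p2 \to \lnot p4): α-rule — add p2, \lnot \lnot p4.
                × closes — contains both p4 and \lnot p4.
              branch 1.2.2.2 (add \lnot p5):
                × closes — contains both p5 and \lnot p5.
  branch 2 (add (p1 \lor ((\lnot \lnot p4 \to p2) \land p4))):
    \lnot ((\lnot \lnot p4 \to p2) \land p4): β-rule — branch into \lnot (\lnot \lnot p4 \to p2)  //  \lnot p4.
      branch 2.1 (add \lnot (\lnot \lnot p4 \to p2)):
        \lnot (\lnot \lnot p4 \to p2): α-rule — add \lnot \lnot p4, \lnot p2.
        \lnot \lnot p4: drop double negation, giving p4.
        (p2 \to \lnot p4): β-rule — branch into \lnot p2  //  \lnot p4.
          branch 2.1.1 (add \lnot p2):
            (p1 \lor ((\lnot \lnot p4 \to p2) \land p4)): β-rule — branch into p1  //  ((\lnot \lnot p4 \to p2) \land p4).
              branch 2.1.1.1 (add p1):
                × closes — contains both p1 and \lnot p1.
              branch 2.1.1.2 (add ((\lnot \lnot p4 \to p2) \land p4)):
                ((\lnot \lnot p4 \to p2) \land p4): α-rule — add (\lnot \lnot p4 \to p2), p4.
                (\lnot \lnot p4 \to p2): β-rule — branch into \lnot \lnot \lnot p4  //  p2.
                  branch 2.1.1.2.1 (add \lnot \lnot \lnot p4):
                    \lnot \lnot \lnot p4: drop double negation, giving \lnot p4.
                    × closes — contains both p4 and \lnot p4.
                  branch 2.1.1.2.2 (add p2):
                    × closes — contains both p2 and \lnot p2.
          branch 2.1.2 (add \lnot p4):
            × closes — contains both p4 and \lnot p4.
      branch 2.2 (add \lnot p4):
        (p2 \to \lnot p4): β-rule — branch into \lnot p2  //  \lnot p4.
          branch 2.2.1 (add \lnot p2):
            (p1 \lor ((\lnot \lnot p4 \to p2) \land p4)): β-rule — branch into p1  //  ((\lnot \lnot p4 \to p2) \land p4).
              branch 2.2.1.1 (add p1):
                × closes — contains both p1 and \lnot p1.
              branch 2.2.1.2 (add ((\lnot \lnot p4 \to p2) \land p4)):
                ((\lnot \lnot p4 \to p2) \land p4): α-rule — add (\lnot \lnot p4 \to p2), p4.
                × closes — contains both p4 and \lnot p4.
          branch 2.2.2 (add \lnot p4):
            (p1 \lor ((\lnot \lnot p4 \to p2) \land p4)): β-rule — branch into p1  //  ((\lnot \lnot p4 \to p2) \land p4).
              branch 2.2.2.1 (add p1):
                × closes — contains both p1 and \lnot p1.
              branch 2.2.2.2 (add ((\lnot \lnot p4 \to p2) \land p4)):
                ((\lnot \lnot p4 \to p2) \land p4): α-rule — add (\lnot \lnot p4 \to p2), p4.
                × closes — contains both p4 and \lnot p4.
All 15 branches close.
Every branch closed; the formula is unsatisfiable.

Unsatisfiable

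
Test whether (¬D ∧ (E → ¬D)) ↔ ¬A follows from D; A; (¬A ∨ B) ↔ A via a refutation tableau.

Initial set: {T D; T A; T ((¬A ∨ B) ↔ A); F ((¬D ∧ (E → ¬D)) ↔ ¬A)}.
T ((¬A ∨ B) ↔ A): β-rule — branch into T (¬A ∨ B), T A  //  F (¬A ∨ B), F A.
  branch 1 (add T (¬A ∨ B), T A):
    F ((¬D ∧ (E → ¬D)) ↔ ¬A): β-rule — branch into T (¬D ∧ (E → ¬D)), F ¬A  //  F (¬D ∧ (E → ¬D)), T ¬A.
      branch 1.1 (add T (¬D ∧ (E → ¬D)), F ¬A):
        T (¬D ∧ (E → ¬D)): α-rule — add T ¬D, T (E → ¬D).
        × closes — contains both D and ¬D.
      branch 1.2 (add F (¬D ∧ (E → ¬D)), T ¬A):
        × closes — contains both A and ¬A.
  branch 2 (add F (¬A ∨ B), F A):
    × closes — contains both A and ¬A.
All 3 branches close.
Every branch closed, so the premises entail the conclusion.

Yes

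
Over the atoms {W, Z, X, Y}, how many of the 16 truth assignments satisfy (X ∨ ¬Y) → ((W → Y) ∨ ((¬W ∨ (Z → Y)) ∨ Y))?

14

Initial set: {((X ∨ ¬Y) → ((W → Y) ∨ ((¬W ∨ (Z → Y)) ∨ Y)))}.
((X ∨ ¬Y) → ((W → Y) ∨ ((¬W ∨ (Z → Y)) ∨ Y))): β-rule — branch into ¬(X ∨ ¬Y)  //  ((W → Y) ∨ ((¬W ∨ (Z → Y)) ∨ Y)).
  branch 1 (add ¬(X ∨ ¬Y)):
    ¬(X ∨ ¬Y): α-rule — add ¬X, ¬¬Y.
    ○ open, literals {X=F, Y=T}.
  branch 2 (add ((W → Y) ∨ ((¬W ∨ (Z → Y)) ∨ Y))):
    ((W → Y) ∨ ((¬W ∨ (Z → Y)) ∨ Y)): β-rule — branch into (W → Y)  //  ((¬W ∨ (Z → Y)) ∨ Y).
      branch 2.1 (add (W → Y)):
        (W → Y): β-rule — branch into ¬W  //  Y.
          branch 2.1.1 (add ¬W):
            ○ open, literals {W=F}.
          branch 2.1.2 (add Y):
            ○ open, literals {Y=T}.
      branch 2.2 (add ((¬W ∨ (Z → Y)) ∨ Y)):
        ((¬W ∨ (Z → Y)) ∨ Y): β-rule — branch into (¬W ∨ (Z → Y))  //  Y.
          branch 2.2.1 (add (¬W ∨ (Z → Y))):
            (¬W ∨ (Z → Y)): β-rule — branch into ¬W  //  (Z → Y).
              branch 2.2.1.1 (add ¬W):
                ○ open, literals {W=F}.
              branch 2.2.1.2 (add (Z → Y)):
                (Z → Y): β-rule — branch into ¬Z  //  Y.
                  branch 2.2.1.2.1 (add ¬Z):
                    ○ open, literals {Z=F}.
                  branch 2.2.1.2.2 (add Y):
                    ○ open, literals {Y=T}.
          branch 2.2.2 (add Y):
            ○ open, literals {Y=T}.
0 branches closed, 7 open.
Each open branch fixes some atoms; the unmentioned ones are free. Counting distinct full assignments: branch {X=F, Y=T} (W, Z) contributes 4 new; branch {W=F} (Z, X, Y) contributes 6 new; branch {Y=T} (W, Z, X) contributes 2 new; branch {W=F} (Z, X, Y) contributes 0 new; branch {Z=F} (W, X, Y) contributes 2 new; branch {Y=T} (W, Z, X) contributes 0 new; branch {Y=T} (W, Z, X) contributes 0 new. Total: 14.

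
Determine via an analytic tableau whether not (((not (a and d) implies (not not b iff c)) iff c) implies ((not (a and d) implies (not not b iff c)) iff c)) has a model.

Initial set: {not (((not (a and d) implies (not not b iff c)) iff c) implies ((not (a and d) implies (not not b iff c)) iff c))}.
not (((not (a and d) implies (not not b iff c)) iff c) implies ((not (a and d) implies (not not b iff c)) iff c)): α-rule — add ((not (a and d) implies (not not b iff c)) iff c), not ((not (a and d) implies (not not b iff c)) iff c).
((not (a and d) implies (not not b iff c)) iff c): β-rule — branch into (not (a and d) implies (not not b iff c)), c  //  not (not (a and d) implies (not not b iff c)), not c.
  branch 1 (add (not (a and d) implies (not not b iff c)), c):
    not ((not (a and d) implies (not not b iff c)) iff c): β-rule — branch into (not (a and d) implies (not not b iff c)), not c  //  not (not (a and d) implies (not not b iff c)), c.
      branch 1.1 (add (not (a and d) implies (not not b iff c)), not c):
        × closes — contains both c and not c.
      branch 1.2 (add not (not (a and d) implies (not not b iff c)), c):
        not (not (a and d) implies (not not b iff c)): α-rule — add not (a and d), not (not not b iff c).
        (not (a and d) implies (not not b iff c)): β-rule — branch into not not (a and d)  //  (not not b iff c).
          branch 1.2.1 (add not not (a and d)):
            not not (a and d): α-rule — add a, d.
            not (a and d): β-rule — branch into not a  //  not d.
              branch 1.2.1.1 (add not a):
                × closes — contains both a and not a.
              branch 1.2.1.2 (add not d):
                × closes — contains both d and not d.
          branch 1.2.2 (add (not not b iff c)):
            not (a and d): β-rule — branch into not a  //  not d.
              branch 1.2.2.1 (add not a):
                not (not not b iff c): β-rule — branch into not not b, not c  //  not not not b, c.
                  branch 1.2.2.1.1 (add not not b, not c):
                    × closes — contains both c and not c.
                  branch 1.2.2.1.2 (add not not not b, c):
                    not not not b: drop double negation, giving not b.
                    (not not b iff c): β-rule — branch into not not b, c  //  not not not b, not c.
                      branch 1.2.2.1.2.1 (add not not b, c):
                        not not b: drop double negation, giving b.
                        × closes — contains both b and not b.
                      branch 1.2.2.1.2.2 (add not not not b, not c):
                        × closes — contains both c and not c.
              branch 1.2.2.2 (add not d):
                not (not not b iff c): β-rule — branch into not not b, not c  //  not not not b, c.
                  branch 1.2.2.2.1 (add not not b, not c):
                    × closes — contains both c and not c.
                  branch 1.2.2.2.2 (add not not not b, c):
                    not not not b: drop double negation, giving not b.
                    (not not b iff c): β-rule — branch into not not b, c  //  not not not b, not c.
                      branch 1.2.2.2.2.1 (add not not b, c):
                        not not b: drop double negation, giving b.
                        × closes — contains both b and not b.
                      branch 1.2.2.2.2.2 (add not not not b, not c):
                        × closes — contains both c and not c.
  branch 2 (add not (not (a and d) implies (not not b iff c)), not c):
    not (not (a and d) implies (not not b iff c)): α-rule — add not (a and d), not (not not b iff c).
    not ((not (a and d) implies (not not b iff c)) iff c): β-rule — branch into (not (a and d) implies (not not b iff c)), not c  //  not (not (a and d) implies (not not b iff c)), c.
      branch 2.1 (add (not (a and d) implies (not not b iff c)), not c):
        not (a and d): β-rule — branch into not a  //  not d.
          branch 2.1.1 (add not a):
            not (not not b iff c): β-rule — branch into not not b, not c  //  not not not b, c.
              branch 2.1.1.1 (add not not b, not c):
                not not b: drop double negation, giving b.
                (not (a and d) implies (not not b iff c)): β-rule — branch into not not (a and d)  //  (not not b iff c).
                  branch 2.1.1.1.1 (add not not (a and d)):
                    not not (a and d): α-rule — add a, d.
                    × closes — contains both a and not a.
                  branch 2.1.1.1.2 (add (not not b iff c)):
                    (not not b iff c): β-rule — branch into not not b, c  //  not not not b, not c.
                      branch 2.1.1.1.2.1 (add not not b, c):
                        × closes — contains both c and not c.
                      branch 2.1.1.1.2.2 (add not not not b, not c):
                        not not not b: drop double negation, giving not b.
                        × closes — contains both b and not b.
              branch 2.1.1.2 (add not not not b, c):
                × closes — contains both c and not c.
          branch 2.1.2 (add not d):
            not (not not b iff c): β-rule — branch into not not b, not c  //  not not not b, c.
              branch 2.1.2.1 (add not not b, not c):
                not not b: drop double negation, giving b.
                (not (a and d) implies (not not b iff c)): β-rule — branch into not not (a and d)  //  (not not b iff c).
                  branch 2.1.2.1.1 (add not not (a and d)):
                    not not (a and d): α-rule — add a, d.
                    × closes — contains both d and not d.
                  branch 2.1.2.1.2 (add (not not b iff c)):
                    (not not b iff c): β-rule — branch into not not b, c  //  not not not b, not c.
                      branch 2.1.2.1.2.1 (add not not b, c):
                        × closes — contains both c and not c.
                      branch 2.1.2.1.2.2 (add not not not b, not c):
                        not not not b: drop double negation, giving not b.
                        × closes — contains both b and not b.
              branch 2.1.2.2 (add not not not b, c):
                × closes — contains both c and not c.
      branch 2.2 (add not (not (a and d) implies (not not b iff c)), c):
        × closes — contains both c and not c.
All 18 branches close.
Every branch closed; the formula is unsatisfiable.

Unsatisfiable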